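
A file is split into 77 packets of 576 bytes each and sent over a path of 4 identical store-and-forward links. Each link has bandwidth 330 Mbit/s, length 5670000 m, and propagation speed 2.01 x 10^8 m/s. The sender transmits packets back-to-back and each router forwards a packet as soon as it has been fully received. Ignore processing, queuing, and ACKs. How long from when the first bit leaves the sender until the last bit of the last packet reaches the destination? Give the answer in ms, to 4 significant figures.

114.0 ms

Per-hop transmission t_tx = L/R = 4608/330000000 = 0.0139636 ms.
Per-hop propagation t_prop = 5670000/2.01e+08 = 28.209 ms.
Pipeline fill: first packet needs 4·t_tx to clear all hops; remaining 76 packets each add one t_tx.
Total = (4+77-1)·t_tx + 4·t_prop = 80·0.0139636 + 4·28.209 = 114.0 ms.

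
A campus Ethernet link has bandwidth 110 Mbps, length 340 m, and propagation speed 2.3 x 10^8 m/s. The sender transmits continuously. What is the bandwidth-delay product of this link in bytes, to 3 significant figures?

Propagation delay = 340 / 2.3e+08 = 1.47826e-06 s.
BDP = R × t_prop = 110000000 × 1.47826e-06 = 162.609 bits.
In bytes: 162.609/8 = 20.3 bytes.

20.3 bytes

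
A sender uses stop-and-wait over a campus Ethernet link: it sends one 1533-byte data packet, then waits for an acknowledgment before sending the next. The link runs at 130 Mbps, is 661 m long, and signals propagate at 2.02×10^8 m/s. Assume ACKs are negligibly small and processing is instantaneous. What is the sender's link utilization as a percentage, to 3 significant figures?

93.5 %

t_tx = L/R = 12264/130000000 = 9.43385e-05 s.
t_prop = 661/202000000 = 3.27228e-06 s; RTT = 6.54455e-06 s.
Cycle = t_tx + RTT = 0.000100883 s.
Utilization = t_tx / cycle = 9.43385e-05/0.000100883 = 93.5 %.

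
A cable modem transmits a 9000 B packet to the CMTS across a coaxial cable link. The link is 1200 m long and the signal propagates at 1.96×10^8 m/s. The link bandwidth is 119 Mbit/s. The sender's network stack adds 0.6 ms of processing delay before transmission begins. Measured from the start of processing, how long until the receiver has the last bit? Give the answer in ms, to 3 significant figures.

L = 9000 × 8 = 72000 bits.
Transmission delay = L/R = 72000 / 119000000 = 0.605042 ms.
Propagation delay = d/s = 1200 m / 196000000 m/s = 0.00612245 ms.
Plus processing delay 0.6 ms = 0.6 ms.
Total = 1.21 ms.

1.21 ms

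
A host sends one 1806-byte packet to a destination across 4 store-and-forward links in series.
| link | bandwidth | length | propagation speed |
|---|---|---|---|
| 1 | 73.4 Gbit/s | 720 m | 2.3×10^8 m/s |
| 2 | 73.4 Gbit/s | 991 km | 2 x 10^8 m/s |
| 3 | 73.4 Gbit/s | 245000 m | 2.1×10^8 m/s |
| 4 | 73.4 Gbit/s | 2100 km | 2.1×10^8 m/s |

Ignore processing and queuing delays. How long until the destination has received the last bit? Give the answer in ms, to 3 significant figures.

L = 1806 × 8 = 14448 bits.
Transmission delay per hop = L/R = 14448/73400000000 = 0.000196839 ms; 4 hops → 0.000787357 ms.
Propagation delays (d/s per hop): 0.00313043, 4.955, 1.16667, 10 ms; sum = 16.1248 ms.
End-to-end = 16.1 ms.

16.1 ms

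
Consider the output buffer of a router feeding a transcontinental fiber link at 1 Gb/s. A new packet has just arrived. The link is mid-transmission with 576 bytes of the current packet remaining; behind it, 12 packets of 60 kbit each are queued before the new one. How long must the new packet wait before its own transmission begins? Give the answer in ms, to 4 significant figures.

Each queued packet: L/R = 60000/1000000000 = 0.06 ms.
12 queued → 0.72 ms.
Plus remaining 4608 bits of current packet: 0.004608 ms.
Queuing delay = 0.7246 ms.

0.7246 ms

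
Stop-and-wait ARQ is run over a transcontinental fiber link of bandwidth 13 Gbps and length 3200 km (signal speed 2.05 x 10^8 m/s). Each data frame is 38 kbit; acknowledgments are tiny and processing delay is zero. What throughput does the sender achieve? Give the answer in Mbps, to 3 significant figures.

1.22 Mbps

t_tx = L/R = 38000/13000000000 = 2.92308e-06 s.
t_prop = 3200000/2.05e+08 = 0.0156098 s; RTT = 0.0312195 s.
Cycle = t_tx + RTT = 0.0312224 s.
Throughput = L / cycle = 38000 / 0.0312224 = 1.22 Mbps.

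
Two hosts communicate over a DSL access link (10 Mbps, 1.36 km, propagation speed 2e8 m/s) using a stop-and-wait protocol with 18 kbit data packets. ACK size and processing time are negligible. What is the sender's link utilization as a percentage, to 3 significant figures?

99.3 %

t_tx = L/R = 18000/10000000 = 0.0018 s.
t_prop = 1360/200000000 = 6.8e-06 s; RTT = 1.36e-05 s.
Cycle = t_tx + RTT = 0.0018136 s.
Utilization = t_tx / cycle = 0.0018/0.0018136 = 99.3 %.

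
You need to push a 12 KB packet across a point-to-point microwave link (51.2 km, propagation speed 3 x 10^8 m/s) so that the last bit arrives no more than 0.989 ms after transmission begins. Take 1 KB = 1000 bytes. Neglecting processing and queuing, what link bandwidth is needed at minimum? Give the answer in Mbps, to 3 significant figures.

L = 96000 bits.
Propagation delay = 51200 / 300000000 = 0.170667 ms.
Transmission budget = 0.989 − 0.170667 = 0.818333 ms.
R ≥ L / t_tx = 96000 bits / 0.000818333 s = 117 Mbps.

117 Mbps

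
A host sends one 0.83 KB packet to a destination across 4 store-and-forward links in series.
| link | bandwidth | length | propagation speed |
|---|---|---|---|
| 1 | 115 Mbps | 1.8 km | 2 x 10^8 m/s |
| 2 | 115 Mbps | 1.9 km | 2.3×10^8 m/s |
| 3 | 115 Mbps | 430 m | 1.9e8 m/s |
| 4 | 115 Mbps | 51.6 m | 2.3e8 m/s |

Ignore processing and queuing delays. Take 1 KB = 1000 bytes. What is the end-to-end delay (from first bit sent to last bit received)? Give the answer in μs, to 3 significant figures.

L = 6640 bits.
Transmission delay per hop = L/R = 6640/115000000 = 57.7391 μs; 4 hops → 230.957 μs.
Propagation delays (d/s per hop): 9, 8.26087, 2.26316, 0.224348 μs; sum = 19.7484 μs.
End-to-end = 251 μs.

251 μs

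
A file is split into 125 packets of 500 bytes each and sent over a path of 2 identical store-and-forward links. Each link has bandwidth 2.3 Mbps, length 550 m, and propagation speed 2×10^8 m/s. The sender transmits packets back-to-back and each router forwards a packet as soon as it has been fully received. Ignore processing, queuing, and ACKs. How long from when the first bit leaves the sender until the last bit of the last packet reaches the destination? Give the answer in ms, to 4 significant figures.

219.1 ms

Per-hop transmission t_tx = L/R = 4000/2300000 = 1.73913 ms.
Per-hop propagation t_prop = 550/200000000 = 0.00275 ms.
Pipeline fill: first packet needs 2·t_tx to clear all hops; remaining 124 packets each add one t_tx.
Total = (2+125-1)·t_tx + 2·t_prop = 126·1.73913 + 2·0.00275 = 219.1 ms.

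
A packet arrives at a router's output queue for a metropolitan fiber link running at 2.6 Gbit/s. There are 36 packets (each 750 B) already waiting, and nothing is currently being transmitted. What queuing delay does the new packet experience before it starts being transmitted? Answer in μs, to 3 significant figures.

83.1 μs

Each queued packet: L/R = 6000/2600000000 = 2.30769 μs.
36 queued → 83.0769 μs.
Queuing delay = 83.1 μs.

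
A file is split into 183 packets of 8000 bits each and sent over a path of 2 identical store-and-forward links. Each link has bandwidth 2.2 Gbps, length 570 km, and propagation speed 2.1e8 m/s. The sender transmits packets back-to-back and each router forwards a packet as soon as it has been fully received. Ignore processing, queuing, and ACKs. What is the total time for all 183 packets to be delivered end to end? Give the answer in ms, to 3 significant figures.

6.10 ms

Per-hop transmission t_tx = L/R = 8000/2200000000 = 0.00363636 ms.
Per-hop propagation t_prop = 570000/210000000 = 2.71429 ms.
Pipeline fill: first packet needs 2·t_tx to clear all hops; remaining 182 packets each add one t_tx.
Total = (2+183-1)·t_tx + 2·t_prop = 184·0.00363636 + 2·2.71429 = 6.10 ms.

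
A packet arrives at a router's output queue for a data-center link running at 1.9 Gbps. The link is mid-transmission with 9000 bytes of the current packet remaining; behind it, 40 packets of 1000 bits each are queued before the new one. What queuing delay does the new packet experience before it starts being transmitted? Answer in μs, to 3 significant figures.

Each queued packet: L/R = 1000/1900000000 = 0.526316 μs.
40 queued → 21.0526 μs.
Plus remaining 72000 bits of current packet: 37.8947 μs.
Queuing delay = 58.9 μs.

58.9 μs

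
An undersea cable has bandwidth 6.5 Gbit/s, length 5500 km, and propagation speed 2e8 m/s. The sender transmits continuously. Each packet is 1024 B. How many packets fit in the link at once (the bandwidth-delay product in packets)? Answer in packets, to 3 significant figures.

Propagation delay = 5500000 / 200000000 = 0.0275 s.
BDP = R × t_prop = 6500000000 × 0.0275 = 178750000 bits.
In packets of 8192 bits: 21800 packets.

21800 packets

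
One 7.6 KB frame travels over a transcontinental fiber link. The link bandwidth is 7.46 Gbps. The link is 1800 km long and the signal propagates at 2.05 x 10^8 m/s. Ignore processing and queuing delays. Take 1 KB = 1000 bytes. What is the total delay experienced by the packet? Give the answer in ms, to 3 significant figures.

L = 60800 bits.
Transmission delay = L/R = 60800 / 7460000000 = 0.00815013 ms.
Propagation delay = d/s = 1800000 m / 2.05e+08 m/s = 8.78049 ms.
Total = 8.79 ms.

8.79 ms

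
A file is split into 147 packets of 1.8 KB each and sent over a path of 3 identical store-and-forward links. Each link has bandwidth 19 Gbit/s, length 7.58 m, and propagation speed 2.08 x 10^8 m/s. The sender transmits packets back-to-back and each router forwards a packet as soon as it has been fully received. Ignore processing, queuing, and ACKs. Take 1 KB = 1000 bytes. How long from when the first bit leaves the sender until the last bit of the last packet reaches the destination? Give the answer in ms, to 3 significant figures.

0.113 ms

Per-hop transmission t_tx = L/R = 14400/19000000000 = 0.000757895 ms.
Per-hop propagation t_prop = 7.58/208000000 = 3.64423e-05 ms.
Pipeline fill: first packet needs 3·t_tx to clear all hops; remaining 146 packets each add one t_tx.
Total = (3+147-1)·t_tx + 3·t_prop = 149·0.000757895 + 3·3.64423e-05 = 0.113 ms.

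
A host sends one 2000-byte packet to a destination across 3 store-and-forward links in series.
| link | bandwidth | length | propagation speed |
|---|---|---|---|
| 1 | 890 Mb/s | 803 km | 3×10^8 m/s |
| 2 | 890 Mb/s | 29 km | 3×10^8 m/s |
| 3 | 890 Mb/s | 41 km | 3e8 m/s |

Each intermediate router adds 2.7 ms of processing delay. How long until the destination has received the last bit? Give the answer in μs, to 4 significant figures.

L = 2000 × 8 = 16000 bits.
Transmission delay per hop = L/R = 16000/890000000 = 17.9775 μs; 3 hops → 53.9326 μs.
Propagation delays (d/s per hop): 2676.67, 96.6667, 136.667 μs; sum = 2910 μs.
Processing at 2 router(s): 2 × 2.7 ms = 5400 μs.
End-to-end = 8364 μs.

8364 μs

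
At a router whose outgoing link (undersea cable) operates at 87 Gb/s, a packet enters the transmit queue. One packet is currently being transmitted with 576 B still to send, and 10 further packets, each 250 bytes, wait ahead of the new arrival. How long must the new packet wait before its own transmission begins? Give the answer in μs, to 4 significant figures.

0.2829 μs

Each queued packet: L/R = 2000/87000000000 = 0.0229885 μs.
10 queued → 0.229885 μs.
Plus remaining 4608 bits of current packet: 0.0529655 μs.
Queuing delay = 0.2829 μs.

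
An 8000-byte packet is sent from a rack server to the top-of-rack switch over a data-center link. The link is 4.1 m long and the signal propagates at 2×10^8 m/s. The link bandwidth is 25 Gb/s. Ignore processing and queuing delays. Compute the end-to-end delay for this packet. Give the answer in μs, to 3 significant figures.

2.58 μs

L = 8000 × 8 = 64000 bits.
Transmission delay = L/R = 64000 / 25000000000 = 2.56 μs.
Propagation delay = d/s = 4.1 m / 200000000 m/s = 0.0205 μs.
Total = 2.58 μs.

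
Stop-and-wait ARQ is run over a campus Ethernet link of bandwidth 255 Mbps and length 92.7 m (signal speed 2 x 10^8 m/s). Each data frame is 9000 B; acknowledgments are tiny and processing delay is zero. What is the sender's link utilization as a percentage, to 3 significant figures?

t_tx = L/R = 72000/255000000 = 0.000282353 s.
t_prop = 92.7/200000000 = 4.635e-07 s; RTT = 9.27e-07 s.
Cycle = t_tx + RTT = 0.00028328 s.
Utilization = t_tx / cycle = 0.000282353/0.00028328 = 99.7 %.

99.7 %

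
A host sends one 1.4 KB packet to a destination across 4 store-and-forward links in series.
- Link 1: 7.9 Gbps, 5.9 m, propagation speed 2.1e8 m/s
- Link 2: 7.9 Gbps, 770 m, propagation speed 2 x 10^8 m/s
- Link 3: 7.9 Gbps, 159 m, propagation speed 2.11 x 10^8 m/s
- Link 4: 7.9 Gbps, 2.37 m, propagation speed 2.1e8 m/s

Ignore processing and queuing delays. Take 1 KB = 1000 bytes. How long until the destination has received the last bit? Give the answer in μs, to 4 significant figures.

L = 11200 bits.
Transmission delay per hop = L/R = 11200/7900000000 = 1.41772 μs; 4 hops → 5.67089 μs.
Propagation delays (d/s per hop): 0.0280952, 3.85, 0.753555, 0.0112857 μs; sum = 4.64294 μs.
End-to-end = 10.31 μs.

10.31 μs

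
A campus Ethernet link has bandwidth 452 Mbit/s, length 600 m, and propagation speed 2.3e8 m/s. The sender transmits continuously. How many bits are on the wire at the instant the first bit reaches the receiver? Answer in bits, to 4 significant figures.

1179 bits

Propagation delay = 600 / 2.3e+08 = 2.6087e-06 s.
BDP = R × t_prop = 452000000 × 2.6087e-06 = 1179.13 bits.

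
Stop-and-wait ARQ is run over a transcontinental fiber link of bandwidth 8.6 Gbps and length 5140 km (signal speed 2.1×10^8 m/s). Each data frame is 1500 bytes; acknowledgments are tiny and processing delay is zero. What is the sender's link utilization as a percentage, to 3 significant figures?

t_tx = L/R = 12000/8600000000 = 1.39535e-06 s.
t_prop = 5140000/210000000 = 0.0244762 s; RTT = 0.0489524 s.
Cycle = t_tx + RTT = 0.0489538 s.
Utilization = t_tx / cycle = 1.39535e-06/0.0489538 = 0.00285 %.

0.00285 %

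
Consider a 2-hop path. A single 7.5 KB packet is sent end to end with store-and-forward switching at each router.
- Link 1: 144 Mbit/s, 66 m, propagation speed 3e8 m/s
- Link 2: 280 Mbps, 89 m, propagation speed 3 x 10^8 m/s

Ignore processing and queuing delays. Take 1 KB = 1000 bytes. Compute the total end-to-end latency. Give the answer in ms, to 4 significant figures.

0.6315 ms

L = 60000 bits.
Transmission delays (L/R per hop): 0.416667, 0.214286 ms; sum = 0.630952 ms.
Propagation delays (d/s per hop): 0.00022, 0.000296667 ms; sum = 0.000516667 ms.
End-to-end = 0.6315 ms.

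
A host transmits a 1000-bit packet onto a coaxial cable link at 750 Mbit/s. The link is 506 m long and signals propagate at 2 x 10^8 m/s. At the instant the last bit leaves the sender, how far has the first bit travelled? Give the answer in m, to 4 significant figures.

266.7 m

t_tx = L/R = 1000/750000000 = 1.33333e-06 s.
Distance = s × t_tx = 200000000 × 1.33333e-06 = 266.7 m.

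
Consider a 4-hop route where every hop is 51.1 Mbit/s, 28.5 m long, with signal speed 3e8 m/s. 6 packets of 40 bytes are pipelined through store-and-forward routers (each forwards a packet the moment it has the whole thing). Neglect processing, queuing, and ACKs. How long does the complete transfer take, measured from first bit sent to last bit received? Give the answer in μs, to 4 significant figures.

Per-hop transmission t_tx = L/R = 320/51100000 = 6.26223 μs.
Per-hop propagation t_prop = 28.5/300000000 = 0.095 μs.
Pipeline fill: first packet needs 4·t_tx to clear all hops; remaining 5 packets each add one t_tx.
Total = (4+6-1)·t_tx + 4·t_prop = 9·6.26223 + 4·0.095 = 56.74 μs.

56.74 μs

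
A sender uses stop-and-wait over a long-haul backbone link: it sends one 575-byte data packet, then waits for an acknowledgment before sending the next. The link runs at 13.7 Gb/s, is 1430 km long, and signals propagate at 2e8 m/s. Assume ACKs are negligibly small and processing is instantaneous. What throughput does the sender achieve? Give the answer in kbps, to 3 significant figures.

322 kbps

t_tx = L/R = 4600/13700000000 = 3.35766e-07 s.
t_prop = 1430000/200000000 = 0.00715 s; RTT = 0.0143 s.
Cycle = t_tx + RTT = 0.0143003 s.
Throughput = L / cycle = 4600 / 0.0143003 = 322 kbps.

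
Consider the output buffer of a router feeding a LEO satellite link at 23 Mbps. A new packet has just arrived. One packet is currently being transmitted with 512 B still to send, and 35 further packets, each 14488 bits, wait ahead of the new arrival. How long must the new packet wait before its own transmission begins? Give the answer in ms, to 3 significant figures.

Each queued packet: L/R = 14488/23000000 = 0.629913 ms.
35 queued → 22.047 ms.
Plus remaining 4096 bits of current packet: 0.178087 ms.
Queuing delay = 22.2 ms.

22.2 ms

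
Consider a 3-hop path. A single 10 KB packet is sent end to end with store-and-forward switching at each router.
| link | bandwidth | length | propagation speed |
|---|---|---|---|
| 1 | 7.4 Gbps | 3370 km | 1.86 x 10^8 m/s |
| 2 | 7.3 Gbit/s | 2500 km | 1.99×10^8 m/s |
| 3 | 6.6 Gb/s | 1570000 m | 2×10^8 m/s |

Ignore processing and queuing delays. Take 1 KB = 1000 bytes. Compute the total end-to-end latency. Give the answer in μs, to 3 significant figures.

38600 μs

L = 80000 bits.
Transmission delays (L/R per hop): 10.8108, 10.9589, 12.1212 μs; sum = 33.8909 μs.
Propagation delays (d/s per hop): 18118.3, 12562.8, 7850 μs; sum = 38531.1 μs.
End-to-end = 38600 μs.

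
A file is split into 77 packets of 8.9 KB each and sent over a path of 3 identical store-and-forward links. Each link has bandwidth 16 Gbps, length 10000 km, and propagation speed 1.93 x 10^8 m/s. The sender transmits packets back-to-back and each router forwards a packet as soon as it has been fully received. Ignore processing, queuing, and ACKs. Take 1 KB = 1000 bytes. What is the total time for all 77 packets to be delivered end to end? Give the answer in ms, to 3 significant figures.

Per-hop transmission t_tx = L/R = 71200/16000000000 = 0.00445 ms.
Per-hop propagation t_prop = 10000000/193000000 = 51.8135 ms.
Pipeline fill: first packet needs 3·t_tx to clear all hops; remaining 76 packets each add one t_tx.
Total = (3+77-1)·t_tx + 3·t_prop = 79·0.00445 + 3·51.8135 = 156 ms.

156 ms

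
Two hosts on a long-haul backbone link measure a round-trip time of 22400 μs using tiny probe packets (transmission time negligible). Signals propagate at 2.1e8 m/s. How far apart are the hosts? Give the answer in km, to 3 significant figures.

One-way propagation = RTT/2 = 11200 μs.
d = s × t = 210000000 × 0.0112 = 2350 km.

2350 km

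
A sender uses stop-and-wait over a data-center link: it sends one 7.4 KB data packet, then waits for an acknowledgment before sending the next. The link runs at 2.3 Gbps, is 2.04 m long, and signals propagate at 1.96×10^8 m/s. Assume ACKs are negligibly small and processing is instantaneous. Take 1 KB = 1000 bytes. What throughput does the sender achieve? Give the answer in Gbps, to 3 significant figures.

2.30 Gbps

t_tx = L/R = 59200/2300000000 = 2.57391e-05 s.
t_prop = 2.04/196000000 = 1.04082e-08 s; RTT = 2.08163e-08 s.
Cycle = t_tx + RTT = 2.57599e-05 s.
Throughput = L / cycle = 59200 / 2.57599e-05 = 2.30 Gbps.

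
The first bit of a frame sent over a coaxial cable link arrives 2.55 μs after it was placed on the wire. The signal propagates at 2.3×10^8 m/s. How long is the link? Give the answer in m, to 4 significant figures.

d = s × t_prop = 2.3e+08 × 2.55e-06 = 586.5 m.

586.5 m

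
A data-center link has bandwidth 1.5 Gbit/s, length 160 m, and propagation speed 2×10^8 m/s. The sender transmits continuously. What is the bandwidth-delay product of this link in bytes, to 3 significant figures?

Propagation delay = 160 / 200000000 = 8e-07 s.
BDP = R × t_prop = 1500000000 × 8e-07 = 1200 bits.
In bytes: 1200/8 = 150 bytes.

150 bytes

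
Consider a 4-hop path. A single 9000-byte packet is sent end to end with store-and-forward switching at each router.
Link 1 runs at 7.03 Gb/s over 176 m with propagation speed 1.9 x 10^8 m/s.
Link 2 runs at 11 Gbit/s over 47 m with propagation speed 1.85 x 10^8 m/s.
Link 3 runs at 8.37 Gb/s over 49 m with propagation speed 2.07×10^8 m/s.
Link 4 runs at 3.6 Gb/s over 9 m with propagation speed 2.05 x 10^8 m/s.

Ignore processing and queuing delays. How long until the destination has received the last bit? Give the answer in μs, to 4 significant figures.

L = 9000 × 8 = 72000 bits.
Transmission delays (L/R per hop): 10.2418, 6.54545, 8.60215, 20 μs; sum = 45.3894 μs.
Propagation delays (d/s per hop): 0.926316, 0.254054, 0.236715, 0.0439024 μs; sum = 1.46099 μs.
End-to-end = 46.85 μs.

46.85 μs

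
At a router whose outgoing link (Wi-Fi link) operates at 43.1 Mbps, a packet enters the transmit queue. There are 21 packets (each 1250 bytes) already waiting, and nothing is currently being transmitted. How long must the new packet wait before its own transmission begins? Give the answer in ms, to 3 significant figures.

Each queued packet: L/R = 10000/43100000 = 0.232019 ms.
21 queued → 4.87239 ms.
Queuing delay = 4.87 ms.

4.87 ms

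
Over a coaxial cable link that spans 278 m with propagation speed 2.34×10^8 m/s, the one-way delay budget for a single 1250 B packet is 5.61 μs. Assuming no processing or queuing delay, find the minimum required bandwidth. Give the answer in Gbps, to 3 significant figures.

L = 10000 bits.
Propagation delay = 278 / 234000000 = 1.18803 μs.
Transmission budget = 5.61 − 1.18803 = 4.42197 μs.
R ≥ L / t_tx = 10000 bits / 4.42197e-06 s = 2.26 Gbps.

2.26 Gbps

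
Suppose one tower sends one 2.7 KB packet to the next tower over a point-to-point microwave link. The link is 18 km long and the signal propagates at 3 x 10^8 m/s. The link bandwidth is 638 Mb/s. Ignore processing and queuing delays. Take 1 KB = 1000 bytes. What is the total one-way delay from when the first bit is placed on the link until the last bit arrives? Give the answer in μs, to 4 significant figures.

93.86 μs

L = 21600 bits.
Transmission delay = L/R = 21600 / 638000000 = 33.8558 μs.
Propagation delay = d/s = 18000 m / 300000000 m/s = 60 μs.
Total = 93.86 μs.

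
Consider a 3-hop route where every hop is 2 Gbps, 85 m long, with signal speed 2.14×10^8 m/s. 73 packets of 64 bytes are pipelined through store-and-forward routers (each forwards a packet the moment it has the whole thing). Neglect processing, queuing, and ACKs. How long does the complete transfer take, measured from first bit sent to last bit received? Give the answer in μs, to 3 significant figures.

Per-hop transmission t_tx = L/R = 512/2000000000 = 0.256 μs.
Per-hop propagation t_prop = 85/214000000 = 0.397196 μs.
Pipeline fill: first packet needs 3·t_tx to clear all hops; remaining 72 packets each add one t_tx.
Total = (3+73-1)·t_tx + 3·t_prop = 75·0.256 + 3·0.397196 = 20.4 μs.

20.4 μs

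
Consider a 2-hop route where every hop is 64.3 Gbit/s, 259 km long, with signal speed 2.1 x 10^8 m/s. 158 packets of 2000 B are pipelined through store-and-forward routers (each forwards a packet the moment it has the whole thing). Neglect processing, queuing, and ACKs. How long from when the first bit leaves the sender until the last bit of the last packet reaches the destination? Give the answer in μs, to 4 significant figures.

2506 μs

Per-hop transmission t_tx = L/R = 16000/64300000000 = 0.248834 μs.
Per-hop propagation t_prop = 259000/210000000 = 1233.33 μs.
Pipeline fill: first packet needs 2·t_tx to clear all hops; remaining 157 packets each add one t_tx.
Total = (2+158-1)·t_tx + 2·t_prop = 159·0.248834 + 2·1233.33 = 2506 μs.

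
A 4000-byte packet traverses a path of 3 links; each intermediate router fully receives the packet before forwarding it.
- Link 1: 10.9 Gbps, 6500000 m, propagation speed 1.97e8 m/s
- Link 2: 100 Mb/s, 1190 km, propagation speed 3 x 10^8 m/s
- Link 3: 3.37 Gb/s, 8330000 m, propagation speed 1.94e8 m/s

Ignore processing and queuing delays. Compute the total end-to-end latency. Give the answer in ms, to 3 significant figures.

80.2 ms

L = 4000 × 8 = 32000 bits.
Transmission delays (L/R per hop): 0.00293578, 0.32, 0.00949555 ms; sum = 0.332431 ms.
Propagation delays (d/s per hop): 32.9949, 3.96667, 42.9381 ms; sum = 79.8997 ms.
End-to-end = 80.2 ms.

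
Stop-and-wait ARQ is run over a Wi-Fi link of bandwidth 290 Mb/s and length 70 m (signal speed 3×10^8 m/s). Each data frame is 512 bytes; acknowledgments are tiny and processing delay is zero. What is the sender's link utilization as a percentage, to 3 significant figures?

96.8 %

t_tx = L/R = 4096/290000000 = 1.41241e-05 s.
t_prop = 70/300000000 = 2.33333e-07 s; RTT = 4.66667e-07 s.
Cycle = t_tx + RTT = 1.45908e-05 s.
Utilization = t_tx / cycle = 1.41241e-05/1.45908e-05 = 96.8 %.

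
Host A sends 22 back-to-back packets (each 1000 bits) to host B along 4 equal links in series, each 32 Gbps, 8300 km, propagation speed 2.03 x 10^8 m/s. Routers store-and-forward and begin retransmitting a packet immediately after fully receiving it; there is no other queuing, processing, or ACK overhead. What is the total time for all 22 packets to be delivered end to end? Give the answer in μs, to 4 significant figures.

163500 μs

Per-hop transmission t_tx = L/R = 1000/32000000000 = 0.03125 μs.
Per-hop propagation t_prop = 8300000/2.03e+08 = 40886.7 μs.
Pipeline fill: first packet needs 4·t_tx to clear all hops; remaining 21 packets each add one t_tx.
Total = (4+22-1)·t_tx + 4·t_prop = 25·0.03125 + 4·40886.7 = 163500 μs.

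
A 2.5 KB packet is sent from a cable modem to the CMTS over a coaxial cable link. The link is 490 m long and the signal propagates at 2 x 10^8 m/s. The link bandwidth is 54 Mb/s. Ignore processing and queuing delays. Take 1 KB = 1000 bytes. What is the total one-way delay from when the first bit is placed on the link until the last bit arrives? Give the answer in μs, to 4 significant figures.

372.8 μs

L = 20000 bits.
Transmission delay = L/R = 20000 / 54000000 = 370.37 μs.
Propagation delay = d/s = 490 m / 200000000 m/s = 2.45 μs.
Total = 372.8 μs.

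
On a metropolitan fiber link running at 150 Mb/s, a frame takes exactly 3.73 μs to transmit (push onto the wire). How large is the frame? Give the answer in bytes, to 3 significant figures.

69.9 bytes

L = R × t_tx = 150000000 b/s × 3.73e-06 s = 559.5 bits.
In bytes: 559.5 / 8 = 69.9 bytes.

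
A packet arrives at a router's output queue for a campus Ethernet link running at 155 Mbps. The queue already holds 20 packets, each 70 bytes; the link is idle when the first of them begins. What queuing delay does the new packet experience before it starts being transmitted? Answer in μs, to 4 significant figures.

Each queued packet: L/R = 560/155000000 = 3.6129 μs.
20 queued → 72.2581 μs.
Queuing delay = 72.26 μs.

72.26 μs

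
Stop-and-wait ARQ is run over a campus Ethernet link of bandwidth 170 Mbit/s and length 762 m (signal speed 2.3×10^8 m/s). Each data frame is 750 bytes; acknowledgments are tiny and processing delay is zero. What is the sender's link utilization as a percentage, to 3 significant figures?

t_tx = L/R = 6000/170000000 = 3.52941e-05 s.
t_prop = 762/2.3e+08 = 3.31304e-06 s; RTT = 6.62609e-06 s.
Cycle = t_tx + RTT = 4.19202e-05 s.
Utilization = t_tx / cycle = 3.52941e-05/4.19202e-05 = 84.2 %.

84.2 %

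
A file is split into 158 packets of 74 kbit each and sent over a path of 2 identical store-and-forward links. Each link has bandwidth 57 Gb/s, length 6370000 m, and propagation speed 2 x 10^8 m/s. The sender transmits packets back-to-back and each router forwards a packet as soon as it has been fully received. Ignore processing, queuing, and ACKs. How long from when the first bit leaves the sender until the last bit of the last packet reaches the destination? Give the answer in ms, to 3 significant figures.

Per-hop transmission t_tx = L/R = 74000/57000000000 = 0.00129825 ms.
Per-hop propagation t_prop = 6370000/200000000 = 31.85 ms.
Pipeline fill: first packet needs 2·t_tx to clear all hops; remaining 157 packets each add one t_tx.
Total = (2+158-1)·t_tx + 2·t_prop = 159·0.00129825 + 2·31.85 = 63.9 ms.

63.9 ms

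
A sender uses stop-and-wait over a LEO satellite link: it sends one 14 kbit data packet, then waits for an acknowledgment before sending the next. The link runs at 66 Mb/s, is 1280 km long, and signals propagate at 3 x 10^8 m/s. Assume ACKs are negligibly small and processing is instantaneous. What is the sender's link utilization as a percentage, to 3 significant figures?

t_tx = L/R = 14000/66000000 = 0.000212121 s.
t_prop = 1280000/300000000 = 0.00426667 s; RTT = 0.00853333 s.
Cycle = t_tx + RTT = 0.00874545 s.
Utilization = t_tx / cycle = 0.000212121/0.00874545 = 2.43 %.

2.43 %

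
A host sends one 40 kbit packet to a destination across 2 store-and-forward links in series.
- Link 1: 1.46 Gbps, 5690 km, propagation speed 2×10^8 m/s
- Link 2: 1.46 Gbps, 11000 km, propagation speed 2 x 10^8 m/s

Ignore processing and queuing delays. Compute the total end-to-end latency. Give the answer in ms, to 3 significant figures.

L = 40000 bits.
Transmission delay per hop = L/R = 40000/1460000000 = 0.0273973 ms; 2 hops → 0.0547945 ms.
Propagation delays (d/s per hop): 28.45, 55 ms; sum = 83.45 ms.
End-to-end = 83.5 ms.

83.5 ms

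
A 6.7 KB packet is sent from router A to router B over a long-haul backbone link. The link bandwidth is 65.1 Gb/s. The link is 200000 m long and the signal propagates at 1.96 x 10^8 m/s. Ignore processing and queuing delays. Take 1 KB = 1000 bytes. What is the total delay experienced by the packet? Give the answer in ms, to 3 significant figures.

L = 53600 bits.
Transmission delay = L/R = 53600 / 6.51e+10 = 0.000823349 ms.
Propagation delay = d/s = 200000 m / 196000000 m/s = 1.02041 ms.
Total = 1.02 ms.

1.02 ms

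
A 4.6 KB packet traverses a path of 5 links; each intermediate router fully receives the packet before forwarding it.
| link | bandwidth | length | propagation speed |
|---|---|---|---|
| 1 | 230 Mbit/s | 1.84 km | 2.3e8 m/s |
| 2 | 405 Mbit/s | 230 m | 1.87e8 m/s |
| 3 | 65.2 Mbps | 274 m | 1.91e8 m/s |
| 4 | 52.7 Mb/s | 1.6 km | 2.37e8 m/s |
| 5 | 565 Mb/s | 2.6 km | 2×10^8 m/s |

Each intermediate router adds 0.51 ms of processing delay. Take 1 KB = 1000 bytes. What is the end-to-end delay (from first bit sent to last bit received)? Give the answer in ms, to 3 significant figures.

3.65 ms

L = 36800 bits.
Transmission delays (L/R per hop): 0.16, 0.0908642, 0.564417, 0.698292, 0.0651327 ms; sum = 1.57871 ms.
Propagation delays (d/s per hop): 0.008, 0.00122995, 0.00143455, 0.00675105, 0.013 ms; sum = 0.0304156 ms.
Processing at 4 router(s): 4 × 0.51 ms = 2.04 ms.
End-to-end = 3.65 ms.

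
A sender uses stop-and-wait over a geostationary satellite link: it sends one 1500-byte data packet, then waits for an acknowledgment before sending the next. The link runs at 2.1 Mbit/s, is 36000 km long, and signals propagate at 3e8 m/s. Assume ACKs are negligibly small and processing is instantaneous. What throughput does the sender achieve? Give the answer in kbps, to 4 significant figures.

t_tx = L/R = 12000/2100000 = 0.00571429 s.
t_prop = 36000000/300000000 = 0.12 s; RTT = 0.24 s.
Cycle = t_tx + RTT = 0.245714 s.
Throughput = L / cycle = 12000 / 0.245714 = 48.84 kbps.

48.84 kbps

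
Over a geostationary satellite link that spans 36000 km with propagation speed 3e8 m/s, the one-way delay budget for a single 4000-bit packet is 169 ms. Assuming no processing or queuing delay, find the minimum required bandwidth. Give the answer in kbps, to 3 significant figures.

81.6 kbps

Propagation delay = 36000000 / 300000000 = 120 ms.
Transmission budget = 169 − 120 = 49 ms.
R ≥ L / t_tx = 4000 bits / 0.049 s = 81.6 kbps.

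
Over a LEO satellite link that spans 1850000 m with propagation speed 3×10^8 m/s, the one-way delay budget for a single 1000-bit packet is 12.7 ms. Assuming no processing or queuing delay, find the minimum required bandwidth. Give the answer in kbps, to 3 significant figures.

153 kbps

Propagation delay = 1850000 / 300000000 = 6.16667 ms.
Transmission budget = 12.7 − 6.16667 = 6.53333 ms.
R ≥ L / t_tx = 1000 bits / 0.00653333 s = 153 kbps.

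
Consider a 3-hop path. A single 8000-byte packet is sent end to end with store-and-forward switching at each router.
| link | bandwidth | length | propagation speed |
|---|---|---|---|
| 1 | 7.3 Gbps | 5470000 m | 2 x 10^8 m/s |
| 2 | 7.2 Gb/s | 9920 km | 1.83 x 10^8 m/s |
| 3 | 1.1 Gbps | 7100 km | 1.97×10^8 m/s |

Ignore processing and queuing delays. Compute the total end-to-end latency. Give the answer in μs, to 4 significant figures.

117700 μs

L = 8000 × 8 = 64000 bits.
Transmission delays (L/R per hop): 8.76712, 8.88889, 58.1818 μs; sum = 75.8378 μs.
Propagation delays (d/s per hop): 27350, 54207.7, 36040.6 μs; sum = 117598 μs.
End-to-end = 117700 μs.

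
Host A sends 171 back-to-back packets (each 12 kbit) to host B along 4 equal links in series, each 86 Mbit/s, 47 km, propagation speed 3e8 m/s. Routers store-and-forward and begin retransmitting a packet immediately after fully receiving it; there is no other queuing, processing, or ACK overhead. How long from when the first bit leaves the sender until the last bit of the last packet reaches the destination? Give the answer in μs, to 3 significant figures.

Per-hop transmission t_tx = L/R = 12000/86000000 = 139.535 μs.
Per-hop propagation t_prop = 47000/300000000 = 156.667 μs.
Pipeline fill: first packet needs 4·t_tx to clear all hops; remaining 170 packets each add one t_tx.
Total = (4+171-1)·t_tx + 4·t_prop = 174·139.535 + 4·156.667 = 24900 μs.

24900 μs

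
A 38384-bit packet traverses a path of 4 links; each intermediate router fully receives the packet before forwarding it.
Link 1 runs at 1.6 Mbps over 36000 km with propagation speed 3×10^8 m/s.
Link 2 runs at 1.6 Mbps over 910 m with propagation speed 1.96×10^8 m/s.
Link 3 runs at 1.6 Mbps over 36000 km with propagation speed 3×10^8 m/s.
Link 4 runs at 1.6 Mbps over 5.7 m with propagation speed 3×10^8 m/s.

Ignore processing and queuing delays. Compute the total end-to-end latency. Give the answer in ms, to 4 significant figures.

Transmission delay per hop = L/R = 38384/1600000 = 23.99 ms; 4 hops → 95.96 ms.
Propagation delays (d/s per hop): 120, 0.00464286, 120, 1.9e-05 ms; sum = 240.005 ms.
End-to-end = 336.0 ms.

336.0 ms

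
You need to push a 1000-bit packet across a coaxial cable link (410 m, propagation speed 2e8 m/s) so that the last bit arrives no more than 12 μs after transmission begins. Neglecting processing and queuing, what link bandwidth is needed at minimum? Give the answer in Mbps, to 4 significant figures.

Propagation delay = 410 / 200000000 = 2.05 μs.
Transmission budget = 12 − 2.05 = 9.95 μs.
R ≥ L / t_tx = 1000 bits / 9.95e-06 s = 100.5 Mbps.

100.5 Mbps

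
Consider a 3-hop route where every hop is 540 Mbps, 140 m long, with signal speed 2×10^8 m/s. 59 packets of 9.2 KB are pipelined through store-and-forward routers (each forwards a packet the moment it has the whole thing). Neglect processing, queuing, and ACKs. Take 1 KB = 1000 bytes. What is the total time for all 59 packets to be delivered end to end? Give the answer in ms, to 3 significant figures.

8.32 ms

Per-hop transmission t_tx = L/R = 73600/540000000 = 0.136296 ms.
Per-hop propagation t_prop = 140/200000000 = 0.0007 ms.
Pipeline fill: first packet needs 3·t_tx to clear all hops; remaining 58 packets each add one t_tx.
Total = (3+59-1)·t_tx + 3·t_prop = 61·0.136296 + 3·0.0007 = 8.32 ms.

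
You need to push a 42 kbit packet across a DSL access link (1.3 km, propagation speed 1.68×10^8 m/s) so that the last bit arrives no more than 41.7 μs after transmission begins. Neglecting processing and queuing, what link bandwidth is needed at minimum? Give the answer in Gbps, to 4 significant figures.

Propagation delay = 1300 / 168000000 = 7.7381 μs.
Transmission budget = 41.7 − 7.7381 = 33.9619 μs.
R ≥ L / t_tx = 42000 bits / 3.39619e-05 s = 1.237 Gbps.

1.237 Gbps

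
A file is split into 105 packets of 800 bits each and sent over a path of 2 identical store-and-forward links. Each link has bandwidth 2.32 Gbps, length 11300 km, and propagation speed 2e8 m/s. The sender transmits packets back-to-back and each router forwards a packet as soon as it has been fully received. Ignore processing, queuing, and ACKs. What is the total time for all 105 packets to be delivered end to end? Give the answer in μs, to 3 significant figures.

113000 μs

Per-hop transmission t_tx = L/R = 800/2320000000 = 0.344828 μs.
Per-hop propagation t_prop = 11300000/200000000 = 56500 μs.
Pipeline fill: first packet needs 2·t_tx to clear all hops; remaining 104 packets each add one t_tx.
Total = (2+105-1)·t_tx + 2·t_prop = 106·0.344828 + 2·56500 = 113000 μs.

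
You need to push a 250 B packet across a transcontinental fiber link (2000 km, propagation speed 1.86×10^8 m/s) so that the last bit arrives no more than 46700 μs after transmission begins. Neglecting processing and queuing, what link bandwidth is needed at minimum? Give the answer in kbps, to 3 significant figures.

L = 2000 bits.
Propagation delay = 2000000 / 186000000 = 10752.7 μs.
Transmission budget = 46700 − 10752.7 = 35947.3 μs.
R ≥ L / t_tx = 2000 bits / 0.0359473 s = 55.6 kbps.

55.6 kbps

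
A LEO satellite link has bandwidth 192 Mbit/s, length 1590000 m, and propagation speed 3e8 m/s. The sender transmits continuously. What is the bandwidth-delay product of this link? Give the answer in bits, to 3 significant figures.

Propagation delay = 1590000 / 300000000 = 0.0053 s.
BDP = R × t_prop = 192000000 × 0.0053 = 1017600 bits.

1020000 bits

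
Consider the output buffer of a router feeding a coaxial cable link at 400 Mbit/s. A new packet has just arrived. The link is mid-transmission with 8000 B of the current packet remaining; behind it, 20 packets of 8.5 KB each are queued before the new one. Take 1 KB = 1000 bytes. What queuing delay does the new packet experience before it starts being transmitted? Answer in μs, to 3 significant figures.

Each queued packet: L/R = 68000/400000000 = 170 μs.
20 queued → 3400 μs.
Plus remaining 64000 bits of current packet: 160 μs.
Queuing delay = 3560 μs.

3560 μs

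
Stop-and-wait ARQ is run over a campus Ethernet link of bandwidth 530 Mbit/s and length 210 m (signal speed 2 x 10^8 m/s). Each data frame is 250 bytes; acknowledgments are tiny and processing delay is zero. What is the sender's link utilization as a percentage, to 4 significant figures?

t_tx = L/R = 2000/530000000 = 3.77358e-06 s.
t_prop = 210/200000000 = 1.05e-06 s; RTT = 2.1e-06 s.
Cycle = t_tx + RTT = 5.87358e-06 s.
Utilization = t_tx / cycle = 3.77358e-06/5.87358e-06 = 64.25 %.

64.25 %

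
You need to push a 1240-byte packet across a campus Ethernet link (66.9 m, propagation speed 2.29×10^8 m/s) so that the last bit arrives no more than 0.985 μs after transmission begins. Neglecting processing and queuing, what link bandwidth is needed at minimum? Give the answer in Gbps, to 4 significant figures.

L = 9920 bits.
Propagation delay = 66.9 / 229000000 = 0.29214 μs.
Transmission budget = 0.985 − 0.29214 = 0.69286 μs.
R ≥ L / t_tx = 9920 bits / 6.9286e-07 s = 14.32 Gbps.

14.32 Gbps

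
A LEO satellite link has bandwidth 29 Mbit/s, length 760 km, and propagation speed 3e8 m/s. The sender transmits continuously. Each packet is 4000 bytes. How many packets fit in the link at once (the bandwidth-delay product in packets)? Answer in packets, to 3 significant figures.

Propagation delay = 760000 / 300000000 = 0.00253333 s.
BDP = R × t_prop = 29000000 × 0.00253333 = 73466.7 bits.
In packets of 32000 bits: 2.30 packets.

2.30 packets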